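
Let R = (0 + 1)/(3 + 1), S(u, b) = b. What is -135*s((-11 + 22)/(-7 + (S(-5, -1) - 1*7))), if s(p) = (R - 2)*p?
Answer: -693/4 ≈ -173.25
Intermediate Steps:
R = 1/4 ≈ 0.25000
s(p) = -7*p/4 (s(p) = (1/4 - 2)*p = -7*p/4)
-135*s((-11 + 22)/(-7 + (S(-5, -1) - 1*7))) = -(-945)*(-11 + 22)/(-7 + (-1 - 1*7))/4 = -(-945)*11/(-7 + (-1 - 7))/4 = -(-945)*11/(-7 - 8)/4 = -(-945)*11/(-15)/4 = -(-945)*11*(-1/15)/4 = -(-945)*(-11)/(4*15) = -135*77/60 = -693/4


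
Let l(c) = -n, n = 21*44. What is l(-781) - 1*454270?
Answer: -455194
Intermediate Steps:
n = 924
l(c) = -924 (l(c) = -1*924 = -924)
l(-781) - 1*454270 = -924 - 1*454270 = -924 - 454270 = -455194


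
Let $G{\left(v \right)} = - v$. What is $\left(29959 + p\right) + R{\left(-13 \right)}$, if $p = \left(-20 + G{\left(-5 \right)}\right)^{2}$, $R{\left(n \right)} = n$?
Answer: $30171$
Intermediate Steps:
$p = 225$ ($p = \left(-20 - -5\right)^{2} = \left(-20 + 5\right)^{2} = \left(-15\right)^{2} = 225$)
$\left(29959 + p\right) + R{\left(-13 \right)} = \left(29959 + 225\right) - 13 = 30184 - 13 = 30171$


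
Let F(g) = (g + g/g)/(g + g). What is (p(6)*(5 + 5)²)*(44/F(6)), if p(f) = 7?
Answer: 52800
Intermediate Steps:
F(g) = (1 + g)/(2*g) (F(g) = (g + 1)/((2*g)) = (1 + g)*(1/(2*g)) = (1 + g)/(2*g))
(p(6)*(5 + 5)²)*(44/F(6)) = (7*(5 + 5)²)*(44/(((½)*(1 + 6)/6))) = (7*10²)*(44/(((½)*(⅙)*7))) = (7*100)*(44/(7/12)) = 700*(44*(12/7)) = 700*(528/7) = 52800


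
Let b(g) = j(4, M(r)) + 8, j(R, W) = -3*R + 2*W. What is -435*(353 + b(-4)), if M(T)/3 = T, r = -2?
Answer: -146595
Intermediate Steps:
M(T) = 3*T
b(g) = -16 (b(g) = (-3*4 + 2*(3*(-2))) + 8 = (-12 + 2*(-6)) + 8 = (-12 - 12) + 8 = -24 + 8 = -16)
-435*(353 + b(-4)) = -435*(353 - 16) = -435*337 = -146595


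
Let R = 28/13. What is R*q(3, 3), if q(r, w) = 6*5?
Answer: 840/13 ≈ 64.615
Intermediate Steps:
R = 28/13 (R = 28*(1/13) = 28/13 ≈ 2.1538)
q(r, w) = 30
R*q(3, 3) = (28/13)*30 = 840/13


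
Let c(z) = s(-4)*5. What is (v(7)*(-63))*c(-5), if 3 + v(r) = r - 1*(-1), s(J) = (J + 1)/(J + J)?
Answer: -4725/8 ≈ -590.63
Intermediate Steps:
s(J) = (1 + J)/(2*J) (s(J) = (1 + J)/((2*J)) = (1 + J)*(1/(2*J)) = (1 + J)/(2*J))
v(r) = -2 + r (v(r) = -3 + (r - 1*(-1)) = -3 + (r + 1) = -3 + (1 + r) = -2 + r)
c(z) = 15/8 (c(z) = ((½)*(1 - 4)/(-4))*5 = ((½)*(-¼)*(-3))*5 = (3/8)*5 = 15/8)
(v(7)*(-63))*c(-5) = ((-2 + 7)*(-63))*(15/8) = (5*(-63))*(15/8) = -315*15/8 = -4725/8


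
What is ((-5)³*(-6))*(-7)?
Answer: -5250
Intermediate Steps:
((-5)³*(-6))*(-7) = -125*(-6)*(-7) = 750*(-7) = -5250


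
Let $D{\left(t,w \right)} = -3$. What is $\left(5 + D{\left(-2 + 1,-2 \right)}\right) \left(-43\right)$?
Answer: $-86$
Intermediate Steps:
$\left(5 + D{\left(-2 + 1,-2 \right)}\right) \left(-43\right) = \left(5 - 3\right) \left(-43\right) = 2 \left(-43\right) = -86$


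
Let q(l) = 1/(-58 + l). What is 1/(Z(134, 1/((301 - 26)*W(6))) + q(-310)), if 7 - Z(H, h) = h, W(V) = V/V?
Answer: 101200/707757 ≈ 0.14299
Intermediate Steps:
W(V) = 1
Z(H, h) = 7 - h
1/(Z(134, 1/((301 - 26)*W(6))) + q(-310)) = 1/((7 - 1/((301 - 26)*1)) + 1/(-58 - 310)) = 1/((7 - 1/275) + 1/(-368)) = 1/((7 - 1/275) - 1/368) = 1/(1924/275 - 1/368) = 1/(707757/101200) = 101200/707757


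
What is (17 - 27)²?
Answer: 100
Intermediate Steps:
(17 - 27)² = (-10)² = 100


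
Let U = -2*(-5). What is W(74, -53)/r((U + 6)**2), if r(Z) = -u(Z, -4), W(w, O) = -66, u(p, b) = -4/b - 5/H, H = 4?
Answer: -264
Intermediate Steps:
u(p, b) = -5/4 - 4/b (u(p, b) = -4/b - 5/4 = -5/4 - 4/b)
U = 10
r(Z) = 1/4 (r(Z) = -(-5/4 - 4/(-4)) = -(-5/4 - 4*(-1/4)) = -(-5/4 + 1) = -1*(-1/4) = 1/4)
W(74, -53)/r((U + 6)**2) = -66/1/4 = -66*4 = -264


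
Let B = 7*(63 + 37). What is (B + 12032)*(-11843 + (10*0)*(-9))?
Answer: -150785076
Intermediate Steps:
B = 700 (B = 7*100 = 700)
(B + 12032)*(-11843 + (10*0)*(-9)) = (700 + 12032)*(-11843 + (10*0)*(-9)) = 12732*(-11843 + 0*(-9)) = 12732*(-11843 + 0) = 12732*(-11843) = -150785076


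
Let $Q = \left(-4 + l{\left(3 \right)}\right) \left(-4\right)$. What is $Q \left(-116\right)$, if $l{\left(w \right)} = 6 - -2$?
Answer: $1856$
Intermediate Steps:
$l{\left(w \right)} = 8$ ($l{\left(w \right)} = 6 + 2 = 8$)
$Q = -16$ ($Q = \left(-4 + 8\right) \left(-4\right) = 4 \left(-4\right) = -16$)
$Q \left(-116\right) = \left(-16\right) \left(-116\right) = 1856$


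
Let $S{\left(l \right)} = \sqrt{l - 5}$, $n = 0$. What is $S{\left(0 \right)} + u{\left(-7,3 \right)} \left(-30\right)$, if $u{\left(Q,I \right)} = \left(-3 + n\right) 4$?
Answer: $360 + i \sqrt{5} \approx 360.0 + 2.2361 i$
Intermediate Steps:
$S{\left(l \right)} = \sqrt{-5 + l}$
$u{\left(Q,I \right)} = -12$ ($u{\left(Q,I \right)} = \left(-3 + 0\right) 4 = \left(-3\right) 4 = -12$)
$S{\left(0 \right)} + u{\left(-7,3 \right)} \left(-30\right) = \sqrt{-5 + 0} - -360 = \sqrt{-5} + 360 = i \sqrt{5} + 360 = 360 + i \sqrt{5}$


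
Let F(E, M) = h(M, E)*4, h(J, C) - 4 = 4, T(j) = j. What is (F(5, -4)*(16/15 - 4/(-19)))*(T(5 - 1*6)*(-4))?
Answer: 46592/285 ≈ 163.48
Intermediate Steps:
h(J, C) = 8 (h(J, C) = 4 + 4 = 8)
F(E, M) = 32 (F(E, M) = 8*4 = 32)
(F(5, -4)*(16/15 - 4/(-19)))*(T(5 - 1*6)*(-4)) = (32*(16/15 - 4/(-19)))*((5 - 1*6)*(-4)) = (32*(16*(1/15) - 4*(-1/19)))*((5 - 6)*(-4)) = (32*(16/15 + 4/19))*(-1*(-4)) = (32*(364/285))*4 = (11648/285)*4 = 46592/285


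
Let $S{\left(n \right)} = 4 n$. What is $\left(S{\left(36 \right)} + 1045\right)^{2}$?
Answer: $1413721$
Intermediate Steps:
$\left(S{\left(36 \right)} + 1045\right)^{2} = \left(4 \cdot 36 + 1045\right)^{2} = \left(144 + 1045\right)^{2} = 1189^{2} = 1413721$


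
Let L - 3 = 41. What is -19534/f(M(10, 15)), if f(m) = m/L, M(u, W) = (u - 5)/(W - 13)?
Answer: -1718992/5 ≈ -3.4380e+5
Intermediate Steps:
L = 44 (L = 3 + 41 = 44)
M(u, W) = (-5 + u)/(-13 + W)
f(m) = m/44
-19534/f(M(10, 15)) = -19534*44*(-13 + 15)/(-5 + 10) = -19534/((5/2)/44) = -19534/(((½)*5)/44) = -19534/((1/44)*(5/2)) = -19534/5/88 = -19534*88/5 = -1718992/5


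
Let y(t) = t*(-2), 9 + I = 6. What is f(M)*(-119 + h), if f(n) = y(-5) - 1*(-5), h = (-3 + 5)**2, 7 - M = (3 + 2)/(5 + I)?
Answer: -1725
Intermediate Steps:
I = -3 (I = -9 + 6 = -3)
y(t) = -2*t
M = 9/2 (M = 7 - (3 + 2)/(5 - 3) = 7 - 5/2 = 9/2 ≈ 4.5000)
h = 4 (h = 2**2 = 4)
f(n) = 15 (f(n) = -2*(-5) - 1*(-5) = 10 + 5 = 15)
f(M)*(-119 + h) = 15*(-119 + 4) = 15*(-115) = -1725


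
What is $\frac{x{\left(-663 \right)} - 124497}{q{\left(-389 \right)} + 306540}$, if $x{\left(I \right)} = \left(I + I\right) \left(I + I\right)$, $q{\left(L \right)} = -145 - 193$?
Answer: $\frac{1633779}{306202} \approx 5.3356$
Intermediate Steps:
$q{\left(L \right)} = -338$
$x{\left(I \right)} = 4 I^{2}$ ($x{\left(I \right)} = 2 I 2 I = 4 I^{2}$)
$\frac{x{\left(-663 \right)} - 124497}{q{\left(-389 \right)} + 306540} = \frac{4 \left(-663\right)^{2} - 124497}{-338 + 306540} = \frac{4 \cdot 439569 - 124497}{306202} = \left(1758276 - 124497\right) \frac{1}{306202} = 1633779 \cdot \frac{1}{306202} = \frac{1633779}{306202}$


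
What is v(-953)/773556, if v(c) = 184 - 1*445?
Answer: -87/257852 ≈ -0.00033740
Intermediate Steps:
v(c) = -261 (v(c) = 184 - 445 = -261)
v(-953)/773556 = -261/773556 = -261*1/773556 = -87/257852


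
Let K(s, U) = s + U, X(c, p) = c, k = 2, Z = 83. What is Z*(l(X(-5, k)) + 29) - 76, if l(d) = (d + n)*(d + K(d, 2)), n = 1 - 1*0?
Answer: 4987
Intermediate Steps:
K(s, U) = U + s
n = 1 (n = 1 + 0 = 1)
l(d) = (1 + d)*(2 + 2*d) (l(d) = (d + 1)*(d + (2 + d)) = (1 + d)*(2 + 2*d))
Z*(l(X(-5, k)) + 29) - 76 = 83*((2 + 2*(-5)**2 + 4*(-5)) + 29) - 76 = 83*((2 + 2*25 - 20) + 29) - 76 = 83*((2 + 50 - 20) + 29) - 76 = 83*(32 + 29) - 76 = 83*61 - 76 = 5063 - 76 = 4987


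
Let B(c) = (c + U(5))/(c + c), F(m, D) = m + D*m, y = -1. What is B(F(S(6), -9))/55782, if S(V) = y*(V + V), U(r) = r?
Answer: 101/10710144 ≈ 9.4303e-6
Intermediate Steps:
S(V) = -2*V (S(V) = -(V + V) = -2*V)
B(c) = (5 + c)/(2*c) (B(c) = (c + 5)/(c + c) = (5 + c)/((2*c)) = (5 + c)*(1/(2*c)) = (5 + c)/(2*c))
B(F(S(6), -9))/55782 = ((5 + (-2*6)*(1 - 9))/(2*(((-2*6)*(1 - 9)))))/55782 = ((5 - 12*(-8))/(2*((-12*(-8)))))*(1/55782) = ((½)*(5 + 96)/96)*(1/55782) = ((½)*(1/96)*101)*(1/55782) = (101/192)*(1/55782) = 101/10710144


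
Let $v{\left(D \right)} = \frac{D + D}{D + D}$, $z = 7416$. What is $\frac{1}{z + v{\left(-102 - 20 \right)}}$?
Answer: $\frac{1}{7417} \approx 0.00013483$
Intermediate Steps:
$v{\left(D \right)} = 1$ ($v{\left(D \right)} = \frac{2 D}{2 D} = 2 D \frac{1}{2 D} = 1$)
$\frac{1}{z + v{\left(-102 - 20 \right)}} = \frac{1}{7416 + 1} = \frac{1}{7417}$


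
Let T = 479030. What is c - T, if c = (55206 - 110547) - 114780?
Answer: -649151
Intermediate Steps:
c = -170121 (c = -55341 - 114780 = -170121)
c - T = -170121 - 1*479030 = -170121 - 479030 = -649151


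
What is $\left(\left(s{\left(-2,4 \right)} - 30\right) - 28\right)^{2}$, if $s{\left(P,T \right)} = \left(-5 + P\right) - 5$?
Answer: $4900$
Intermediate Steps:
$s{\left(P,T \right)} = -10 + P$
$\left(\left(s{\left(-2,4 \right)} - 30\right) - 28\right)^{2} = \left(\left(\left(-10 - 2\right) - 30\right) - 28\right)^{2} = \left(\left(-12 - 30\right) - 28\right)^{2} = \left(-42 - 28\right)^{2} = \left(-70\right)^{2} = 4900$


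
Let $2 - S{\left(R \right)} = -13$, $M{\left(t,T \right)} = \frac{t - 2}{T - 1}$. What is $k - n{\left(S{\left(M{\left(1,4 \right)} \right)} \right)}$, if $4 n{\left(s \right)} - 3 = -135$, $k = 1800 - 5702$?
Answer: $-3869$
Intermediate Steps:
$k = -3902$ ($k = 1800 - 5702 = -3902$)
$M{\left(t,T \right)} = \frac{-2 + t}{-1 + T}$
$S{\left(R \right)} = 15$ ($S{\left(R \right)} = 2 - -13 = 2 + 13 = 15$)
$n{\left(s \right)} = -33$ ($n{\left(s \right)} = \frac{3}{4} + \frac{1}{4} \left(-135\right) = \frac{3}{4} - \frac{135}{4} = -33$)
$k - n{\left(S{\left(M{\left(1,4 \right)} \right)} \right)} = -3902 - -33 = -3902 + 33 = -3869$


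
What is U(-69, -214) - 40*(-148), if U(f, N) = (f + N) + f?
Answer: 5568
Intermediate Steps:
U(f, N) = N + 2*f (U(f, N) = (N + f) + f = N + 2*f)
U(-69, -214) - 40*(-148) = (-214 + 2*(-69)) - 40*(-148) = (-214 - 138) - 1*(-5920) = -352 + 5920 = 5568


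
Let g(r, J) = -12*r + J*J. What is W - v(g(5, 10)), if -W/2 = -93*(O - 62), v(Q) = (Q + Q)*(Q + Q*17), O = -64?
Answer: -81036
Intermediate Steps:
g(r, J) = J² - 12*r (g(r, J) = -12*r + J² = J² - 12*r)
v(Q) = 36*Q² (v(Q) = (2*Q)*(Q + 17*Q) = (2*Q)*(18*Q) = 36*Q²)
W = -23436 (W = -(-186)*(-64 - 62) = -(-186)*(-126) = -2*11718 = -23436)
W - v(g(5, 10)) = -23436 - 36*(10² - 12*5)² = -23436 - 36*(100 - 60)² = -23436 - 36*40² = -23436 - 36*1600 = -23436 - 1*57600 = -23436 - 57600 = -81036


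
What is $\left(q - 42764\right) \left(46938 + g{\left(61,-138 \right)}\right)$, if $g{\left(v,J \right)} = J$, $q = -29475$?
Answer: $-3380785200$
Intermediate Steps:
$\left(q - 42764\right) \left(46938 + g{\left(61,-138 \right)}\right) = \left(-29475 - 42764\right) \left(46938 - 138\right) = \left(-72239\right) 46800 = -3380785200$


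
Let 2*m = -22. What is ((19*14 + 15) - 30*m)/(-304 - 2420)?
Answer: -611/2724 ≈ -0.22430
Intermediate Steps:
m = -11 (m = (1/2)*(-22) = -11)
((19*14 + 15) - 30*m)/(-304 - 2420) = ((19*14 + 15) - 30*(-11))/(-304 - 2420) = ((266 + 15) - 6*(-55))/(-2724) = (281 + 330)*(-1/2724) = 611*(-1/2724) = -611/2724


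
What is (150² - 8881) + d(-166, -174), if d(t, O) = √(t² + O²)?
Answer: 13619 + 2*√14458 ≈ 13859.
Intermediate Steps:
d(t, O) = √(O² + t²)
(150² - 8881) + d(-166, -174) = (150² - 8881) + √((-174)² + (-166)²) = (22500 - 8881) + √(30276 + 27556) = 13619 + √57832 = 13619 + 2*√14458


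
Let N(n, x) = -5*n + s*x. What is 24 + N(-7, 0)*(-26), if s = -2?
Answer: -886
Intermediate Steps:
N(n, x) = -5*n - 2*x
24 + N(-7, 0)*(-26) = 24 + (-5*(-7) - 2*0)*(-26) = 24 + (35 + 0)*(-26) = 24 + 35*(-26) = 24 - 910 = -886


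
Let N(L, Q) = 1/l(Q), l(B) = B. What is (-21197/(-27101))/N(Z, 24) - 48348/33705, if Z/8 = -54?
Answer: 42917068/2475445 ≈ 17.337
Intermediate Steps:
Z = -432 (Z = 8*(-54) = -432)
N(L, Q) = 1/Q
(-21197/(-27101))/N(Z, 24) - 48348/33705 = (-21197/(-27101))/(1/24) - 48348/33705 = (-21197*(-1/27101))/(1/24) - 48348*1/33705 = (517/661)*24 - 5372/3745 = 12408/661 - 5372/3745 = 42917068/2475445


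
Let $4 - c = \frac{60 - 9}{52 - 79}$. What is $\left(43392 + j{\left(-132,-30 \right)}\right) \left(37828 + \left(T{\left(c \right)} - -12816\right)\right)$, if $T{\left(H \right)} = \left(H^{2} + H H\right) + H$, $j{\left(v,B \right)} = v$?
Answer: $\frac{59241094780}{27} \approx 2.1941 \cdot 10^{9}$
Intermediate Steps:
$c = \frac{53}{9}$ ($c = 4 - \frac{60 - 9}{52 - 79} = 4 - \frac{51}{-27} = 4 - 51 \left(- \frac{1}{27}\right) = 4 - - \frac{17}{9} = 4 + \frac{17}{9} = \frac{53}{9} \approx 5.8889$)
$T{\left(H \right)} = H + 2 H^{2}$ ($T{\left(H \right)} = \left(H^{2} + H^{2}\right) + H = 2 H^{2} + H = H + 2 H^{2}$)
$\left(43392 + j{\left(-132,-30 \right)}\right) \left(37828 + \left(T{\left(c \right)} - -12816\right)\right) = \left(43392 - 132\right) \left(37828 + \left(\frac{53 \left(1 + 2 \cdot \frac{53}{9}\right)}{9} - -12816\right)\right) = 43260 \left(37828 + \left(\frac{53 \left(1 + \frac{106}{9}\right)}{9} + 12816\right)\right) = 43260 \left(37828 + \left(\frac{53}{9} \cdot \frac{115}{9} + 12816\right)\right) = 43260 \left(37828 + \left(\frac{6095}{81} + 12816\right)\right) = 43260 \left(37828 + \frac{1044191}{81}\right) = 43260 \cdot \frac{4108259}{81} = \frac{59241094780}{27}$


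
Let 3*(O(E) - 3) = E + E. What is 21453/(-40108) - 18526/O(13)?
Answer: -2229873279/1403780 ≈ -1588.5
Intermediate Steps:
O(E) = 3 + 2*E/3 (O(E) = 3 + (E + E)/3 = 3 + (2*E)/3 = 3 + 2*E/3)
21453/(-40108) - 18526/O(13) = 21453/(-40108) - 18526/(3 + (⅔)*13) = 21453*(-1/40108) - 18526/(3 + 26/3) = -21453/40108 - 18526/35/3 = -21453/40108 - 18526*3/35 = -21453/40108 - 55578/35 = -2229873279/1403780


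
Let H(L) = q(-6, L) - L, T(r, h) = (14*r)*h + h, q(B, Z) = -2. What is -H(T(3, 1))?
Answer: 45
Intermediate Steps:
T(r, h) = h + 14*h*r (T(r, h) = 14*h*r + h = h + 14*h*r)
H(L) = -2 - L
-H(T(3, 1)) = -(-2 - (1 + 14*3)) = -(-2 - (1 + 42)) = -(-2 - 43) = -1*(-45) = 45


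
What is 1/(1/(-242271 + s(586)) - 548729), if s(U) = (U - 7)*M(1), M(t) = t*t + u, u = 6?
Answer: -238218/130717124923 ≈ -1.8224e-6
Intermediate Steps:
M(t) = 6 + t**2 (M(t) = t*t + 6 = t**2 + 6 = 6 + t**2)
s(U) = -49 + 7*U (s(U) = (U - 7)*(6 + 1**2) = (-7 + U)*(6 + 1) = (-7 + U)*7 = -49 + 7*U)
1/(1/(-242271 + s(586)) - 548729) = 1/(1/(-242271 + (-49 + 7*586)) - 548729) = 1/(1/(-242271 + (-49 + 4102)) - 548729) = 1/(1/(-242271 + 4053) - 548729) = 1/(1/(-238218) - 548729) = 1/(-1/238218 - 548729) = 1/(-130717124923/238218) = -238218/130717124923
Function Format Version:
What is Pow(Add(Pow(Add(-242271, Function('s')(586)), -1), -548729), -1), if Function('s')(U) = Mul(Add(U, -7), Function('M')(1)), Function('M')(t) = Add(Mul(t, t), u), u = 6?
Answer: Rational(-238218, 130717124923) ≈ -1.8224e-6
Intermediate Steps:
Function('M')(t) = Add(6, Pow(t, 2)) (Function('M')(t) = Add(Mul(t, t), 6) = Add(Pow(t, 2), 6) = Add(6, Pow(t, 2)))
Function('s')(U) = Add(-49, Mul(7, U)) (Function('s')(U) = Mul(Add(U, -7), Add(6, Pow(1, 2))) = Mul(Add(-7, U), Add(6, 1)) = Mul(Add(-7, U), 7) = Add(-49, Mul(7, U)))
Pow(Add(Pow(Add(-242271, Function('s')(586)), -1), -548729), -1) = Pow(Add(Pow(Add(-242271, Add(-49, Mul(7, 586))), -1), -548729), -1) = Pow(Add(Pow(Add(-242271, Add(-49, 4102)), -1), -548729), -1) = Pow(Add(Pow(Add(-242271, 4053), -1), -548729), -1) = Pow(Add(Pow(-238218, -1), -548729), -1) = Pow(Add(Rational(-1, 238218), -548729), -1) = Pow(Rational(-130717124923, 238218), -1) = Rational(-238218, 130717124923)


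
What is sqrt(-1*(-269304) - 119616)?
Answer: 18*sqrt(462) ≈ 386.90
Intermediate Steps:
sqrt(-1*(-269304) - 119616) = sqrt(269304 - 119616) = sqrt(149688) = 18*sqrt(462)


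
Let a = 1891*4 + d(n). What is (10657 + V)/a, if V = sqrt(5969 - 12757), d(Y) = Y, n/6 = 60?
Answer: 10657/7924 + I*sqrt(1697)/3962 ≈ 1.3449 + 0.010397*I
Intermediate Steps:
n = 360 (n = 6*60 = 360)
a = 7924 (a = 1891*4 + 360 = 7564 + 360 = 7924)
V = 2*I*sqrt(1697) (V = sqrt(-6788) = 2*I*sqrt(1697) ≈ 82.389*I)
(10657 + V)/a = (10657 + 2*I*sqrt(1697))/7924 = (10657 + 2*I*sqrt(1697))*(1/7924) = 10657/7924 + I*sqrt(1697)/3962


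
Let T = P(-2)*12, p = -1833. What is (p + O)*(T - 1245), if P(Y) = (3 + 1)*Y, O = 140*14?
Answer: -170307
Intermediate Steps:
O = 1960
P(Y) = 4*Y
T = -96 (T = (4*(-2))*12 = -8*12 = -96)
(p + O)*(T - 1245) = (-1833 + 1960)*(-96 - 1245) = 127*(-1341) = -170307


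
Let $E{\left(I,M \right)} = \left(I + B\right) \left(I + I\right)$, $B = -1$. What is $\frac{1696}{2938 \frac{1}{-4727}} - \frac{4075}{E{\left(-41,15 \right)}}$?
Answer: $- \frac{13811246399}{5059236} \approx -2729.9$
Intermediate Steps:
$E{\left(I,M \right)} = 2 I \left(-1 + I\right)$ ($E{\left(I,M \right)} = \left(I - 1\right) \left(I + I\right) = \left(-1 + I\right) 2 I = 2 I \left(-1 + I\right)$)
$\frac{1696}{2938 \frac{1}{-4727}} - \frac{4075}{E{\left(-41,15 \right)}} = \frac{1696}{2938 \frac{1}{-4727}} - \frac{4075}{2 \left(-41\right) \left(-1 - 41\right)} = \frac{1696}{2938 \left(- \frac{1}{4727}\right)} - \frac{4075}{2 \left(-41\right) \left(-42\right)} = \frac{1696}{- \frac{2938}{4727}} - \frac{4075}{3444} = 1696 \left(- \frac{4727}{2938}\right) - \frac{4075}{3444} = - \frac{4008496}{1469} - \frac{4075}{3444} = - \frac{13811246399}{5059236}$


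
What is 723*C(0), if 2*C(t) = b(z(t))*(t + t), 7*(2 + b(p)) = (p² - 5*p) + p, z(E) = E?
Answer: 0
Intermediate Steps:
b(p) = -2 - 4*p/7 + p²/7 (b(p) = -2 + ((p² - 5*p) + p)/7 = -2 + (p² - 4*p)/7 = -2 + (-4*p/7 + p²/7) = -2 - 4*p/7 + p²/7)
C(t) = t*(-2 - 4*t/7 + t²/7) (C(t) = ((-2 - 4*t/7 + t²/7)*(t + t))/2 = ((-2 - 4*t/7 + t²/7)*(2*t))/2 = (2*t*(-2 - 4*t/7 + t²/7))/2 = t*(-2 - 4*t/7 + t²/7))
723*C(0) = 723*((⅐)*0*(-14 + 0² - 4*0)) = 723*((⅐)*0*(-14 + 0 + 0)) = 723*((⅐)*0*(-14)) = 723*0 = 0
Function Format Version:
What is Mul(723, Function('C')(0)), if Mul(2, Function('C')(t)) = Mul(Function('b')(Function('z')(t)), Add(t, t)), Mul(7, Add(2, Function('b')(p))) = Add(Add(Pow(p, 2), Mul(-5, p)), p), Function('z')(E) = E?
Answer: 0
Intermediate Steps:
Function('b')(p) = Add(-2, Mul(Rational(-4, 7), p), Mul(Rational(1, 7), Pow(p, 2))) (Function('b')(p) = Add(-2, Mul(Rational(1, 7), Add(Add(Pow(p, 2), Mul(-5, p)), p))) = Add(-2, Mul(Rational(1, 7), Add(Pow(p, 2), Mul(-4, p)))) = Add(-2, Add(Mul(Rational(-4, 7), p), Mul(Rational(1, 7), Pow(p, 2)))) = Add(-2, Mul(Rational(-4, 7), p), Mul(Rational(1, 7), Pow(p, 2))))
Function('C')(t) = Mul(t, Add(-2, Mul(Rational(-4, 7), t), Mul(Rational(1, 7), Pow(t, 2)))) (Function('C')(t) = Mul(Rational(1, 2), Mul(Add(-2, Mul(Rational(-4, 7), t), Mul(Rational(1, 7), Pow(t, 2))), Add(t, t))) = Mul(Rational(1, 2), Mul(Add(-2, Mul(Rational(-4, 7), t), Mul(Rational(1, 7), Pow(t, 2))), Mul(2, t))) = Mul(Rational(1, 2), Mul(2, t, Add(-2, Mul(Rational(-4, 7), t), Mul(Rational(1, 7), Pow(t, 2))))) = Mul(t, Add(-2, Mul(Rational(-4, 7), t), Mul(Rational(1, 7), Pow(t, 2)))))
Mul(723, Function('C')(0)) = Mul(723, Mul(Rational(1, 7), 0, Add(-14, Pow(0, 2), Mul(-4, 0)))) = Mul(723, Mul(Rational(1, 7), 0, Add(-14, 0, 0))) = Mul(723, Mul(Rational(1, 7), 0, -14)) = Mul(723, 0) = 0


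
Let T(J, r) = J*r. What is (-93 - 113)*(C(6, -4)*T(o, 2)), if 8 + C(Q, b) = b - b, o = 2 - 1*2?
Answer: 0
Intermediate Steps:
o = 0 (o = 2 - 2 = 0)
C(Q, b) = -8 (C(Q, b) = -8 + (b - b) = -8 + 0 = -8)
(-93 - 113)*(C(6, -4)*T(o, 2)) = (-93 - 113)*(-0*2) = -(-1648)*0 = -206*0 = 0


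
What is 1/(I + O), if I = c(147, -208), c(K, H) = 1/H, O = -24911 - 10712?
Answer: -208/7409585 ≈ -2.8072e-5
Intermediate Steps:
O = -35623
I = -1/208 (I = 1/(-208) = -1/208 ≈ -0.0048077)
1/(I + O) = 1/(-1/208 - 35623) = 1/(-7409585/208) = -208/7409585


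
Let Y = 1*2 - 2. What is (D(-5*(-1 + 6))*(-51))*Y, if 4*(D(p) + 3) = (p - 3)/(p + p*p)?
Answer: 0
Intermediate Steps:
Y = 0 (Y = 2 - 2 = 0)
D(p) = -3 + (-3 + p)/(4*(p + p**2)) (D(p) = -3 + ((p - 3)/(p + p*p))/4 = -3 + ((-3 + p)/(p + p**2))/4 = -3 + (-3 + p)/(4*(p + p**2)))
(D(-5*(-1 + 6))*(-51))*Y = (((-3 - 12*25*(-1 + 6)**2 - (-55)*(-1 + 6))/(4*((-5*(-1 + 6)))*(1 - 5*(-1 + 6))))*(-51))*0 = (((-3 - 12*(-5*5)**2 - (-55)*5)/(4*((-5*5))*(1 - 5*5)))*(-51))*0 = (((1/4)*(-3 - 12*(-25)**2 - 11*(-25))/(-25*(1 - 25)))*(-51))*0 = (((1/4)*(-1/25)*(-3 - 12*625 + 275)/(-24))*(-51))*0 = (((1/4)*(-1/25)*(-1/24)*(-3 - 7500 + 275))*(-51))*0 = (((1/4)*(-1/25)*(-1/24)*(-7228))*(-51))*0 = -1807/600*(-51)*0 = (30719/200)*0 = 0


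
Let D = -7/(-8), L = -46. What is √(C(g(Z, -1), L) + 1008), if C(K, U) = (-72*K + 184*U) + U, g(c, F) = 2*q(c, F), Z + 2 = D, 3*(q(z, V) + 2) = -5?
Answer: I*√6974 ≈ 83.51*I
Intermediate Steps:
q(z, V) = -11/3 (q(z, V) = -2 + (⅓)*(-5) = -2 - 5/3 = -11/3)
D = 7/8 (D = -7*(-⅛) = 7/8 ≈ 0.87500)
Z = -9/8 (Z = -2 + 7/8 = -9/8 ≈ -1.1250)
g(c, F) = -22/3 (g(c, F) = 2*(-11/3) = -22/3)
C(K, U) = -72*K + 185*U
√(C(g(Z, -1), L) + 1008) = √((-72*(-22/3) + 185*(-46)) + 1008) = √((528 - 8510) + 1008) = √(-7982 + 1008) = √(-6974) = I*√6974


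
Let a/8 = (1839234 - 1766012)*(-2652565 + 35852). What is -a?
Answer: 1532807674288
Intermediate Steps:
a = -1532807674288 (a = 8*((1839234 - 1766012)*(-2652565 + 35852)) = 8*(73222*(-2616713)) = 8*(-191600959286) = -1532807674288)
-a = -1*(-1532807674288) = 1532807674288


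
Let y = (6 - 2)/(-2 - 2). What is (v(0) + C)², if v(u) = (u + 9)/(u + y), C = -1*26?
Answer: 1225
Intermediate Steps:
C = -26
y = -1 (y = 4/(-4) = 4*(-¼) = -1)
v(u) = (9 + u)/(-1 + u) (v(u) = (u + 9)/(u - 1) = (9 + u)/(-1 + u))
(v(0) + C)² = ((9 + 0)/(-1 + 0) - 26)² = (9/(-1) - 26)² = (-1*9 - 26)² = (-9 - 26)² = (-35)² = 1225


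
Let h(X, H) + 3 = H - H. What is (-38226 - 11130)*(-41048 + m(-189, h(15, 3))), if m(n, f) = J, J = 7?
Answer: 2025619596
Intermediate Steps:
h(X, H) = -3 (h(X, H) = -3 + (H - H) = -3 + 0 = -3)
m(n, f) = 7
(-38226 - 11130)*(-41048 + m(-189, h(15, 3))) = (-38226 - 11130)*(-41048 + 7) = -49356*(-41041) = 2025619596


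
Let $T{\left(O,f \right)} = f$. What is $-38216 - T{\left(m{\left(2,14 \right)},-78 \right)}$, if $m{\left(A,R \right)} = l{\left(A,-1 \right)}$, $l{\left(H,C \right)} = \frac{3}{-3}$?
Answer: $-38138$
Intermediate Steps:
$l{\left(H,C \right)} = -1$ ($l{\left(H,C \right)} = 3 \left(- \frac{1}{3}\right) = -1$)
$m{\left(A,R \right)} = -1$
$-38216 - T{\left(m{\left(2,14 \right)},-78 \right)} = -38216 - -78 = -38216 + 78 = -38138$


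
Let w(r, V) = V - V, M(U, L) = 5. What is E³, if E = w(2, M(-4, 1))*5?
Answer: 0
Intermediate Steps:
w(r, V) = 0
E = 0 (E = 0*5 = 0)
E³ = 0³ = 0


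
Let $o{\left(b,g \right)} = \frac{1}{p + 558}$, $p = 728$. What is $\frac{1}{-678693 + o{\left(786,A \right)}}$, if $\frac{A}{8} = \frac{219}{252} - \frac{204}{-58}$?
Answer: $- \frac{1286}{872799197} \approx -1.4734 \cdot 10^{-6}$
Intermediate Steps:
$A = \frac{21370}{609}$ ($A = 8 \left(\frac{219}{252} - \frac{204}{-58}\right) = 8 \left(219 \cdot \frac{1}{252} - - \frac{102}{29}\right) = 8 \left(\frac{73}{84} + \frac{102}{29}\right) = 8 \cdot \frac{10685}{2436} = \frac{21370}{609} \approx 35.09$)
$o{\left(b,g \right)} = \frac{1}{1286}$ ($o{\left(b,g \right)} = \frac{1}{728 + 558} = \frac{1}{1286}$)
$\frac{1}{-678693 + o{\left(786,A \right)}} = \frac{1}{-678693 + \frac{1}{1286}} = \frac{1}{- \frac{872799197}{1286}} = - \frac{1286}{872799197}$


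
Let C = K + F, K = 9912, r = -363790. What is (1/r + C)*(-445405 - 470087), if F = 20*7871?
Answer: -27864696469879134/181895 ≈ -1.5319e+11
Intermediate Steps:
F = 157420
C = 167332 (C = 9912 + 157420 = 167332)
(1/r + C)*(-445405 - 470087) = (1/(-363790) + 167332)*(-445405 - 470087) = (-1/363790 + 167332)*(-915492) = (60873708279/363790)*(-915492) = -27864696469879134/181895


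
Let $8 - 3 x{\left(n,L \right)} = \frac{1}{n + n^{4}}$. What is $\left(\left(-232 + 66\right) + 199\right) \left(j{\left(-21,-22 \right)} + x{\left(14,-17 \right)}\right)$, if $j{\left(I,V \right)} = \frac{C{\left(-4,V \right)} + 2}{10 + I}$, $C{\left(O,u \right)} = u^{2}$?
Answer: $- \frac{52649111}{38430} \approx -1370.0$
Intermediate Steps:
$x{\left(n,L \right)} = \frac{8}{3} - \frac{1}{3 \left(n + n^{4}\right)}$
$j{\left(I,V \right)} = \frac{2 + V^{2}}{10 + I}$ ($j{\left(I,V \right)} = \frac{V^{2} + 2}{10 + I} = \frac{2 + V^{2}}{10 + I}$)
$\left(\left(-232 + 66\right) + 199\right) \left(j{\left(-21,-22 \right)} + x{\left(14,-17 \right)}\right) = \left(\left(-232 + 66\right) + 199\right) \left(\frac{2 + \left(-22\right)^{2}}{10 - 21} + \frac{-1 + 8 \cdot 14 + 8 \cdot 14^{4}}{3 \cdot 14 \left(1 + 14^{3}\right)}\right) = \left(-166 + 199\right) \left(\frac{2 + 484}{-11} + \frac{1}{3} \cdot \frac{1}{14} \frac{1}{1 + 2744} \left(-1 + 112 + 8 \cdot 38416\right)\right) = 33 \left(\left(- \frac{1}{11}\right) 486 + \frac{1}{3} \cdot \frac{1}{14} \cdot \frac{1}{2745} \left(-1 + 112 + 307328\right)\right) = 33 \left(- \frac{486}{11} + \frac{1}{3} \cdot \frac{1}{14} \cdot \frac{1}{2745} \cdot 307439\right) = 33 \left(- \frac{486}{11} + \frac{307439}{115290}\right) = 33 \left(- \frac{52649111}{1268190}\right) = - \frac{52649111}{38430}$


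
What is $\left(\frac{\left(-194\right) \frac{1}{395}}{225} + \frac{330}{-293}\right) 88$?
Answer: $- \frac{2585932096}{26040375} \approx -99.305$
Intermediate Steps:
$\left(\frac{\left(-194\right) \frac{1}{395}}{225} + \frac{330}{-293}\right) 88 = \left(\left(-194\right) \frac{1}{395} \cdot \frac{1}{225} + 330 \left(- \frac{1}{293}\right)\right) 88 = \left(\left(- \frac{194}{395}\right) \frac{1}{225} - \frac{330}{293}\right) 88 = \left(- \frac{194}{88875} - \frac{330}{293}\right) 88 = \left(- \frac{29385592}{26040375}\right) 88 = - \frac{2585932096}{26040375}$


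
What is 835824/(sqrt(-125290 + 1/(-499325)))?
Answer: -1393040*I*sqrt(1249519453430223)/20853476417 ≈ -2361.3*I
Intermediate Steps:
835824/(sqrt(-125290 + 1/(-499325))) = 835824/(sqrt(-125290 - 1/499325)) = 835824/(sqrt(-62560429251/499325)) = 835824/((I*sqrt(1249519453430223)/99865)) = 835824*(-5*I*sqrt(1249519453430223)/62560429251) = -1393040*I*sqrt(1249519453430223)/20853476417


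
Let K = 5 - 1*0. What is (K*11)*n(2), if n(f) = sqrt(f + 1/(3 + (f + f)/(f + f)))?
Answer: 165/2 ≈ 82.500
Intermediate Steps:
K = 5 (K = 5 + 0 = 5)
n(f) = sqrt(1/4 + f) (n(f) = sqrt(f + 1/(3 + (2*f)/((2*f)))) = sqrt(f + 1/(3 + (2*f)*(1/(2*f)))) = sqrt(f + 1/(3 + 1)) = sqrt(f + 1/4) = sqrt(1/4 + f))
(K*11)*n(2) = (5*11)*(sqrt(1 + 4*2)/2) = 55*(sqrt(1 + 8)/2) = 55*(sqrt(9)/2) = 55*((1/2)*3) = 55*(3/2) = 165/2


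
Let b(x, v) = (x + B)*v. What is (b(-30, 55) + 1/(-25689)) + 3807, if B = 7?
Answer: 65301437/25689 ≈ 2542.0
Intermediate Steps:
b(x, v) = v*(7 + x) (b(x, v) = (x + 7)*v = (7 + x)*v = v*(7 + x))
(b(-30, 55) + 1/(-25689)) + 3807 = (55*(7 - 30) + 1/(-25689)) + 3807 = (55*(-23) - 1/25689) + 3807 = (-1265 - 1/25689) + 3807 = -32496586/25689 + 3807 = 65301437/25689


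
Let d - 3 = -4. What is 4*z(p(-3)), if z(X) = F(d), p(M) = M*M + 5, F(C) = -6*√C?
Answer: -24*I ≈ -24.0*I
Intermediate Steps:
d = -1 (d = 3 - 4 = -1)
p(M) = 5 + M² (p(M) = M² + 5 = 5 + M²)
z(X) = -6*I
4*z(p(-3)) = 4*(-6*I) = -24*I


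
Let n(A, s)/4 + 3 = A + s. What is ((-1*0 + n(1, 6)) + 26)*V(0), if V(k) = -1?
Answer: -42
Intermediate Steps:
n(A, s) = -12 + 4*A + 4*s (n(A, s) = -12 + 4*(A + s) = -12 + (4*A + 4*s) = -12 + 4*A + 4*s)
((-1*0 + n(1, 6)) + 26)*V(0) = ((-1*0 + (-12 + 4*1 + 4*6)) + 26)*(-1) = ((0 + (-12 + 4 + 24)) + 26)*(-1) = ((0 + 16) + 26)*(-1) = (16 + 26)*(-1) = 42*(-1) = -42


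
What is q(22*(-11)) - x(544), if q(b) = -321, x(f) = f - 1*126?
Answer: -739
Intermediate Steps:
x(f) = -126 + f (x(f) = f - 126 = -126 + f)
q(22*(-11)) - x(544) = -321 - (-126 + 544) = -321 - 1*418 = -321 - 418 = -739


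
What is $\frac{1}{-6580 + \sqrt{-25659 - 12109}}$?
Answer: $- \frac{1645}{10833542} - \frac{i \sqrt{9442}}{21667084} \approx -0.00015184 - 4.4847 \cdot 10^{-6} i$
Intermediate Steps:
$\frac{1}{-6580 + \sqrt{-25659 - 12109}} = \frac{1}{-6580 + \sqrt{-37768}} = \frac{1}{-6580 + 2 i \sqrt{9442}}$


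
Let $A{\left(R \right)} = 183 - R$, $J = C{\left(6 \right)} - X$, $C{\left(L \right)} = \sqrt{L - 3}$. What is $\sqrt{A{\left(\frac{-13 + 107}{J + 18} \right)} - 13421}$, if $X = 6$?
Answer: $\frac{\sqrt{-158950 - 13238 \sqrt{3}}}{\sqrt{12 + \sqrt{3}}} \approx 115.09 i$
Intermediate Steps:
$C{\left(L \right)} = \sqrt{-3 + L}$
$J = -6 + \sqrt{3}$ ($J = \sqrt{-3 + 6} - 6 = \sqrt{3} - 6 = -6 + \sqrt{3} \approx -4.268$)
$\sqrt{A{\left(\frac{-13 + 107}{J + 18} \right)} - 13421} = \sqrt{\left(183 - \frac{-13 + 107}{\left(-6 + \sqrt{3}\right) + 18}\right) - 13421} = \sqrt{\left(183 - \frac{94}{12 + \sqrt{3}}\right) - 13421} = \sqrt{-13238 - \frac{94}{12 + \sqrt{3}}}$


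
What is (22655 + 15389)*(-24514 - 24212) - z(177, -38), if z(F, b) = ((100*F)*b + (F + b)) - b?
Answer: -1853059521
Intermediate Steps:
z(F, b) = F + 100*F*b (z(F, b) = (100*F*b + (F + b)) - b = (F + b + 100*F*b) - b = F + 100*F*b)
(22655 + 15389)*(-24514 - 24212) - z(177, -38) = (22655 + 15389)*(-24514 - 24212) - 177*(1 + 100*(-38)) = 38044*(-48726) - 177*(1 - 3800) = -1853731944 - 177*(-3799) = -1853731944 - 1*(-672423) = -1853731944 + 672423 = -1853059521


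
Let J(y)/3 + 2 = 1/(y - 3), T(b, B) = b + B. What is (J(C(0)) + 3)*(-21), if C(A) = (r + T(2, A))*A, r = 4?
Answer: 84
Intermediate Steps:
T(b, B) = B + b
C(A) = A*(6 + A) (C(A) = (4 + (A + 2))*A = (4 + (2 + A))*A = (6 + A)*A = A*(6 + A))
J(y) = -6 + 3/(-3 + y) (J(y) = -6 + 3/(y - 3) = -6 + 3/(-3 + y))
(J(C(0)) + 3)*(-21) = (3*(7 - 0*(6 + 0))/(-3 + 0*(6 + 0)) + 3)*(-21) = (3*(7 - 0*6)/(-3 + 0*6) + 3)*(-21) = (3*(7 - 2*0)/(-3 + 0) + 3)*(-21) = (3*(7 + 0)/(-3) + 3)*(-21) = (3*(-1/3)*7 + 3)*(-21) = (-7 + 3)*(-21) = -4*(-21) = 84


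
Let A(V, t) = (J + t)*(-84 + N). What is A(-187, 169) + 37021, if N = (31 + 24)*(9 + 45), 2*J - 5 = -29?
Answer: 490123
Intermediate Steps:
J = -12 (J = 5/2 + (½)*(-29) = 5/2 - 29/2 = -12)
N = 2970 (N = 55*54 = 2970)
A(V, t) = -34632 + 2886*t (A(V, t) = (-12 + t)*(-84 + 2970) = (-12 + t)*2886 = -34632 + 2886*t)
A(-187, 169) + 37021 = (-34632 + 2886*169) + 37021 = (-34632 + 487734) + 37021 = 453102 + 37021 = 490123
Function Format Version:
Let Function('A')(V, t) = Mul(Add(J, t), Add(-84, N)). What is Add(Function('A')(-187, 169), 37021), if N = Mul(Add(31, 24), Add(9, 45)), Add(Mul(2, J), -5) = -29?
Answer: 490123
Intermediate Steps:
J = -12 (J = Add(Rational(5, 2), Mul(Rational(1, 2), -29)) = Add(Rational(5, 2), Rational(-29, 2)) = -12)
N = 2970 (N = Mul(55, 54) = 2970)
Function('A')(V, t) = Add(-34632, Mul(2886, t)) (Function('A')(V, t) = Mul(Add(-12, t), Add(-84, 2970)) = Mul(Add(-12, t), 2886) = Add(-34632, Mul(2886, t)))
Add(Function('A')(-187, 169), 37021) = Add(Add(-34632, Mul(2886, 169)), 37021) = Add(Add(-34632, 487734), 37021) = Add(453102, 37021) = 490123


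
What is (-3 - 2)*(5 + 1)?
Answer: -30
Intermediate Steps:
(-3 - 2)*(5 + 1) = -5*6 = -30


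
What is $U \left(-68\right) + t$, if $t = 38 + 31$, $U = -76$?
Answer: $5237$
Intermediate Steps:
$t = 69$
$U \left(-68\right) + t = \left(-76\right) \left(-68\right) + 69 = 5168 + 69 = 5237$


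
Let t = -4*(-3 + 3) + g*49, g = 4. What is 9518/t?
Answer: 4759/98 ≈ 48.561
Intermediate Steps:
t = 196 (t = -4*(-3 + 3) + 4*49 = -4*0 + 196 = 0 + 196 = 196)
9518/t = 9518/196 = 9518*(1/196) = 4759/98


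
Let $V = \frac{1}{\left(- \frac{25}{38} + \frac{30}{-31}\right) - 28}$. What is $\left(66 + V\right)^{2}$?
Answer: $\frac{5299922248336}{1217940201} \approx 4351.5$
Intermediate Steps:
$V = - \frac{1178}{34899}$ ($V = \frac{1}{\left(\left(-25\right) \frac{1}{38} + 30 \left(- \frac{1}{31}\right)\right) - 28} = \frac{1}{\left(- \frac{25}{38} - \frac{30}{31}\right) - 28} = \frac{1}{- \frac{1915}{1178} - 28} = \frac{1}{- \frac{34899}{1178}} = - \frac{1178}{34899} \approx -0.033755$)
$\left(66 + V\right)^{2} = \left(66 - \frac{1178}{34899}\right)^{2} = \left(\frac{2302156}{34899}\right)^{2} = \frac{5299922248336}{1217940201}$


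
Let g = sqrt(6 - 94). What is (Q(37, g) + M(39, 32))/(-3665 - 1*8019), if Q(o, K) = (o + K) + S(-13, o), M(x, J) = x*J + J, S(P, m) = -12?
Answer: -1305/11684 - I*sqrt(22)/5842 ≈ -0.11169 - 0.00080288*I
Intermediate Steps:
M(x, J) = J + J*x (M(x, J) = J*x + J = J + J*x)
g = 2*I*sqrt(22) (g = sqrt(-88) = 2*I*sqrt(22) ≈ 9.3808*I)
Q(o, K) = -12 + K + o (Q(o, K) = (o + K) - 12 = (K + o) - 12 = -12 + K + o)
(Q(37, g) + M(39, 32))/(-3665 - 1*8019) = ((-12 + 2*I*sqrt(22) + 37) + 32*(1 + 39))/(-3665 - 1*8019) = ((25 + 2*I*sqrt(22)) + 32*40)/(-3665 - 8019) = ((25 + 2*I*sqrt(22)) + 1280)/(-11684) = (1305 + 2*I*sqrt(22))*(-1/11684) = -1305/11684 - I*sqrt(22)/5842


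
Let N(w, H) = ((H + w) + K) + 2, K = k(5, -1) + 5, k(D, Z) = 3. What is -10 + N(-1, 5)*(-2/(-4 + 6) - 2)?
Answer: -52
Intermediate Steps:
K = 8 (K = 3 + 5 = 8)
N(w, H) = 10 + H + w (N(w, H) = ((H + w) + 8) + 2 = (8 + H + w) + 2 = 10 + H + w)
-10 + N(-1, 5)*(-2/(-4 + 6) - 2) = -10 + (10 + 5 - 1)*(-2/(-4 + 6) - 2) = -10 + 14*(-2/2 - 2) = -10 + 14*(-2*½ - 2) = -10 + 14*(-1 - 2) = -10 + 14*(-3) = -10 - 42 = -52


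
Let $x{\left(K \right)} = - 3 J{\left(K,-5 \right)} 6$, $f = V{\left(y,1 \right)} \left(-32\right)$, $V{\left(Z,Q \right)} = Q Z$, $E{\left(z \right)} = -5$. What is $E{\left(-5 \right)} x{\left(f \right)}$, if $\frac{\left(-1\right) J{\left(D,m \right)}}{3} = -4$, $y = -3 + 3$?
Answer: $1080$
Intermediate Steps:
$y = 0$
$J{\left(D,m \right)} = 12$ ($J{\left(D,m \right)} = \left(-3\right) \left(-4\right) = 12$)
$f = 0$ ($f = 1 \cdot 0 \left(-32\right) = 0 \left(-32\right) = 0$)
$x{\left(K \right)} = -216$ ($x{\left(K \right)} = \left(-3\right) 12 \cdot 6 = \left(-36\right) 6 = -216$)
$E{\left(-5 \right)} x{\left(f \right)} = \left(-5\right) \left(-216\right) = 1080$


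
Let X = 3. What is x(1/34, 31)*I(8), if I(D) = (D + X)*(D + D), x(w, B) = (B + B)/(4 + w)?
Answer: 371008/137 ≈ 2708.1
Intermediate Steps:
x(w, B) = 2*B/(4 + w) (x(w, B) = (2*B)/(4 + w) = 2*B/(4 + w))
I(D) = 2*D*(3 + D) (I(D) = (D + 3)*(D + D) = (3 + D)*(2*D) = 2*D*(3 + D))
x(1/34, 31)*I(8) = (2*31/(4 + 1/34))*(2*8*(3 + 8)) = (2*31/(4 + 1/34))*(2*8*11) = (2*31/(137/34))*176 = (2*31*(34/137))*176 = (2108/137)*176 = 371008/137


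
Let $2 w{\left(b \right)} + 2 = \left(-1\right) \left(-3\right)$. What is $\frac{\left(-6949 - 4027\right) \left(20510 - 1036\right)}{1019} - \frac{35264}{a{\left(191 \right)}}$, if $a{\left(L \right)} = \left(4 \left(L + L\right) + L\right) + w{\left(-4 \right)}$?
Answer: $- \frac{38691921472}{184439} \approx -2.0978 \cdot 10^{5}$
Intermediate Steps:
$w{\left(b \right)} = \frac{1}{2}$ ($w{\left(b \right)} = -1 + \frac{\left(-1\right) \left(-3\right)}{2} = -1 + \frac{1}{2} \cdot 3 = -1 + \frac{3}{2} = \frac{1}{2}$)
$a{\left(L \right)} = \frac{1}{2} + 9 L$ ($a{\left(L \right)} = \left(4 \left(L + L\right) + L\right) + \frac{1}{2} = \left(4 \cdot 2 L + L\right) + \frac{1}{2} = \left(8 L + L\right) + \frac{1}{2} = 9 L + \frac{1}{2} = \frac{1}{2} + 9 L$)
$\frac{\left(-6949 - 4027\right) \left(20510 - 1036\right)}{1019} - \frac{35264}{a{\left(191 \right)}} = \frac{\left(-6949 - 4027\right) \left(20510 - 1036\right)}{1019} - \frac{35264}{\frac{1}{2} + 9 \cdot 191} = \left(-10976\right) 19474 \cdot \frac{1}{1019} - \frac{35264}{\frac{1}{2} + 1719} = \left(-213746624\right) \frac{1}{1019} - \frac{35264}{\frac{3439}{2}} = - \frac{213746624}{1019} - \frac{3712}{181} = - \frac{38691921472}{184439}$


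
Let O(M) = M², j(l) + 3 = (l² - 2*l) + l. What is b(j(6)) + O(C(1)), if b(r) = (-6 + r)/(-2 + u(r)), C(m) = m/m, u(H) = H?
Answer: 46/25 ≈ 1.8400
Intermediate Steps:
j(l) = -3 + l² - l (j(l) = -3 + ((l² - 2*l) + l) = -3 + (l² - l) = -3 + l² - l)
C(m) = 1
b(r) = (-6 + r)/(-2 + r)
b(j(6)) + O(C(1)) = (-6 + (-3 + 6² - 1*6))/(-2 + (-3 + 6² - 1*6)) + 1² = (-6 + (-3 + 36 - 6))/(-2 + (-3 + 36 - 6)) + 1 = (-6 + 27)/(-2 + 27) + 1 = 21/25 + 1 = 46/25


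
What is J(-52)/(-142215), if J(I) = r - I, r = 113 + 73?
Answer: -238/142215 ≈ -0.0016735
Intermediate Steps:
r = 186
J(I) = 186 - I
J(-52)/(-142215) = (186 - 1*(-52))/(-142215) = (186 + 52)*(-1/142215) = 238*(-1/142215) = -238/142215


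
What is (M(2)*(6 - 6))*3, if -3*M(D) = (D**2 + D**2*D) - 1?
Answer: 0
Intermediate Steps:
M(D) = 1/3 - D**2/3 - D**3/3 (M(D) = -((D**2 + D**2*D) - 1)/3 = -((D**2 + D**3) - 1)/3 = -(-1 + D**2 + D**3)/3 = 1/3 - D**2/3 - D**3/3)
(M(2)*(6 - 6))*3 = ((1/3 - 1/3*2**2 - 1/3*2**3)*(6 - 6))*3 = ((1/3 - 1/3*4 - 1/3*8)*0)*3 = ((1/3 - 4/3 - 8/3)*0)*3 = -11/3*0*3 = 0*3 = 0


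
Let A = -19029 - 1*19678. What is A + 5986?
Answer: -32721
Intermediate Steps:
A = -38707 (A = -19029 - 19678 = -38707)
A + 5986 = -38707 + 5986 = -32721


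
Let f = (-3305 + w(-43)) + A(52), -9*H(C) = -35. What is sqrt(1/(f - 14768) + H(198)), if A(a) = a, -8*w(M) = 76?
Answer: sqrt(45513201137)/108183 ≈ 1.9720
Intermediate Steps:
H(C) = 35/9 (H(C) = -1/9*(-35) = 35/9)
w(M) = -19/2 (w(M) = -1/8*76 = -19/2)
f = -6525/2 (f = (-3305 - 19/2) + 52 = -6629/2 + 52 = -6525/2 ≈ -3262.5)
sqrt(1/(f - 14768) + H(198)) = sqrt(1/(-6525/2 - 14768) + 35/9) = sqrt(1/(-36061/2) + 35/9) = sqrt(-2/36061 + 35/9) = sqrt(1262117/324549) = sqrt(45513201137)/108183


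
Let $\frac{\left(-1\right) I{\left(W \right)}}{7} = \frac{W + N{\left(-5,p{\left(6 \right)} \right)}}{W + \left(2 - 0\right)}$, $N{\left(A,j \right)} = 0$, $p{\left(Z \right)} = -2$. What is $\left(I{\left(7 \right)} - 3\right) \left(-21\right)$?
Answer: $\frac{532}{3} \approx 177.33$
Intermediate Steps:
$I{\left(W \right)} = - \frac{7 W}{2 + W}$ ($I{\left(W \right)} = - 7 \frac{W + 0}{W + \left(2 - 0\right)} = - 7 \frac{W}{W + \left(2 + 0\right)} = - 7 \frac{W}{W + 2} = - 7 \frac{W}{2 + W} = - \frac{7 W}{2 + W}$)
$\left(I{\left(7 \right)} - 3\right) \left(-21\right) = \left(\left(-7\right) 7 \frac{1}{2 + 7} - 3\right) \left(-21\right) = \left(\left(-7\right) 7 \cdot \frac{1}{9} - 3\right) \left(-21\right) = \left(- \frac{49}{9} - 3\right) \left(-21\right) = \left(- \frac{76}{9}\right) \left(-21\right) = \frac{532}{3}$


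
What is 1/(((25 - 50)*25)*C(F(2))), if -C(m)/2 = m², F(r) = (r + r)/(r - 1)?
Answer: 1/20000 ≈ 5.0000e-5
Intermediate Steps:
F(r) = 2*r/(-1 + r) (F(r) = (2*r)/(-1 + r) = 2*r/(-1 + r))
C(m) = -2*m²
1/(((25 - 50)*25)*C(F(2))) = 1/(((25 - 50)*25)*(-2*16/(-1 + 2)²)) = 1/((-25*25)*(-2*(2*2/1)²)) = 1/(-(-1250)*(2*2*1)²) = 1/(-(-1250)*4²) = 1/(-(-1250)*16) = 1/(-625*(-32)) = 1/20000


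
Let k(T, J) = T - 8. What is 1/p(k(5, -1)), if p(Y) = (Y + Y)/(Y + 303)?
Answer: -50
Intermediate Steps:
k(T, J) = -8 + T
p(Y) = 2*Y/(303 + Y) (p(Y) = (2*Y)/(303 + Y) = 2*Y/(303 + Y))
1/p(k(5, -1)) = 1/(2*(-8 + 5)/(303 + (-8 + 5))) = 1/(2*(-3)/(303 - 3)) = 1/(2*(-3)/300) = 1/(2*(-3)*(1/300)) = 1/(-1/50) = -50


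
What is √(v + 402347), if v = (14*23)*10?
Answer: 9*√5007 ≈ 636.84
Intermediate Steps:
v = 3220 (v = 322*10 = 3220)
√(v + 402347) = √(3220 + 402347) = √405567 = 9*√5007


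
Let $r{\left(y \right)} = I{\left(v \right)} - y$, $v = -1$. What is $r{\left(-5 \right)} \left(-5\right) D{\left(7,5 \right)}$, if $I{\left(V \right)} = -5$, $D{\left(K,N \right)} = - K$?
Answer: $0$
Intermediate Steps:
$r{\left(y \right)} = -5 - y$
$r{\left(-5 \right)} \left(-5\right) D{\left(7,5 \right)} = \left(-5 - -5\right) \left(-5\right) \left(\left(-1\right) 7\right) = \left(-5 + 5\right) \left(-5\right) \left(-7\right) = 0 \left(-5\right) \left(-7\right) = 0 \left(-7\right) = 0$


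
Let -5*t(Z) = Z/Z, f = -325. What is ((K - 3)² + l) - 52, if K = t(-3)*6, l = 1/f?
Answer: -11168/325 ≈ -34.363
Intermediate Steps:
t(Z) = -⅕ (t(Z) = -Z/(5*Z) = -⅕*1 = -⅕)
l = -1/325 (l = 1/(-325) = -1/325 ≈ -0.0030769)
K = -6/5 (K = -⅕*6 = -6/5 ≈ -1.2000)
((K - 3)² + l) - 52 = ((-6/5 - 3)² - 1/325) - 52 = ((-21/5)² - 1/325) - 52 = (441/25 - 1/325) - 52 = 5732/325 - 52 = -11168/325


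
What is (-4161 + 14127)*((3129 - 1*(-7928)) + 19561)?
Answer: 305138988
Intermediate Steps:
(-4161 + 14127)*((3129 - 1*(-7928)) + 19561) = 9966*((3129 + 7928) + 19561) = 9966*(11057 + 19561) = 9966*30618 = 305138988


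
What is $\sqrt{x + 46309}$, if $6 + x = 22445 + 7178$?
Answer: $\sqrt{75926} \approx 275.55$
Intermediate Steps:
$x = 29617$ ($x = -6 + \left(22445 + 7178\right) = -6 + 29623 = 29617$)
$\sqrt{x + 46309} = \sqrt{29617 + 46309} = \sqrt{75926}$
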